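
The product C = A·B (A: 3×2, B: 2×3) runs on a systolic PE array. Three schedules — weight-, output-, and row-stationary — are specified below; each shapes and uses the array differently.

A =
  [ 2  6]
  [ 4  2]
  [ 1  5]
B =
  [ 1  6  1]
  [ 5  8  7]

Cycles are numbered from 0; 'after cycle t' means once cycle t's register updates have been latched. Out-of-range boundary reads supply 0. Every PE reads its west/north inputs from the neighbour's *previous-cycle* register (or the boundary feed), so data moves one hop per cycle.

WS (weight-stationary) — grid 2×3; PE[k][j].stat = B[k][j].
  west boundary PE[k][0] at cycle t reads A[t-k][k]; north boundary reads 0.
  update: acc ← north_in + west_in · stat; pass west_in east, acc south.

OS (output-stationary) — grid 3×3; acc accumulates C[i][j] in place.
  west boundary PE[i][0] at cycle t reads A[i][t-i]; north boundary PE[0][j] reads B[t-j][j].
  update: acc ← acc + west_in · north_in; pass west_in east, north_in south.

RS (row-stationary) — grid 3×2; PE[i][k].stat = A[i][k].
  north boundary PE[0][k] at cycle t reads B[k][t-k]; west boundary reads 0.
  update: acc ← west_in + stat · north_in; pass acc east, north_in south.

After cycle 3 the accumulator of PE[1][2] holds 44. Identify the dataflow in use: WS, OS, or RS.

dataflow = WS

Under WS (2×3), PE[1][2]:
  cycle 0: PE[1][2] → acc 0, east 0, south 0
  cycle 1: PE[1][2] → acc 0, east 0, south 0
  cycle 2: PE[1][2] → acc 0, east 0, south 0
  cycle 3: PE[1][2] → acc 44, east 6, south 44
Under OS (3×3), PE[1][2]:
  cycle 0: PE[1][2] → acc 0, east 0, south 0
  cycle 1: PE[1][2] → acc 0, east 0, south 0
  cycle 2: PE[1][2] → acc 0, east 0, south 0
  cycle 3: PE[1][2] → acc 4, east 4, south 1
RS (3×2): PE[1][2] does not exist.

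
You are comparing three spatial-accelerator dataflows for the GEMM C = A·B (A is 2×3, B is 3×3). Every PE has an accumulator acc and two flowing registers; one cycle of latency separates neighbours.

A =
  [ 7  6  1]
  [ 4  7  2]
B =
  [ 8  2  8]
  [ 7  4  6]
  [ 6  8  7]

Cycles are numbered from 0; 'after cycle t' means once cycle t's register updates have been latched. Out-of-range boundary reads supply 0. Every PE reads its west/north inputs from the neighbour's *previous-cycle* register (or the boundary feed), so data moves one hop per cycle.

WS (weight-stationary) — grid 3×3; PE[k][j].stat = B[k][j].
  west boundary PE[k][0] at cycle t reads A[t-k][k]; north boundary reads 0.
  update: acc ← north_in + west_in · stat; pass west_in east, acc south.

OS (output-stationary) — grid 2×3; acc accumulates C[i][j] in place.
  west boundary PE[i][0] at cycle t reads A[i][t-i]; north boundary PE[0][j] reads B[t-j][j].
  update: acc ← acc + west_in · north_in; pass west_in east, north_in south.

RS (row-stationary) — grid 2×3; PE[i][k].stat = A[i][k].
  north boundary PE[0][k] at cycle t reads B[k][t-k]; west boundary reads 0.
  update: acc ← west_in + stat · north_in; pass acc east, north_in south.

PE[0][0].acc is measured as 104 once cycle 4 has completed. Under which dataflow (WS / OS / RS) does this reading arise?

WS [3×3] PE[0][0] across cycles:
  @0  [0,0]  acc 56  |  →7  ↓56
  @1  [0,0]  acc 32  |  →4  ↓32
  @2  [0,0]  acc 0  |  →0  ↓0
  @3  [0,0]  acc 0  |  →0  ↓0
  @4  [0,0]  acc 0  |  →0  ↓0
OS [2×3] PE[0][0] across cycles:
  @0  [0,0]  acc 56  |  →7  ↓8
  @1  [0,0]  acc 98  |  →6  ↓7
  @2  [0,0]  acc 104  |  →1  ↓6
  @3  [0,0]  acc 104  |  →0  ↓0
  @4  [0,0]  acc 104  |  →0  ↓0
RS [2×3] PE[0][0] across cycles:
  @0  [0,0]  acc 56  |  →56  ↓8
  @1  [0,0]  acc 14  |  →14  ↓2
  @2  [0,0]  acc 56  |  →56  ↓8
  @3  [0,0]  acc 0  |  →0  ↓0
  @4  [0,0]  acc 0  |  →0  ↓0

dataflow = OS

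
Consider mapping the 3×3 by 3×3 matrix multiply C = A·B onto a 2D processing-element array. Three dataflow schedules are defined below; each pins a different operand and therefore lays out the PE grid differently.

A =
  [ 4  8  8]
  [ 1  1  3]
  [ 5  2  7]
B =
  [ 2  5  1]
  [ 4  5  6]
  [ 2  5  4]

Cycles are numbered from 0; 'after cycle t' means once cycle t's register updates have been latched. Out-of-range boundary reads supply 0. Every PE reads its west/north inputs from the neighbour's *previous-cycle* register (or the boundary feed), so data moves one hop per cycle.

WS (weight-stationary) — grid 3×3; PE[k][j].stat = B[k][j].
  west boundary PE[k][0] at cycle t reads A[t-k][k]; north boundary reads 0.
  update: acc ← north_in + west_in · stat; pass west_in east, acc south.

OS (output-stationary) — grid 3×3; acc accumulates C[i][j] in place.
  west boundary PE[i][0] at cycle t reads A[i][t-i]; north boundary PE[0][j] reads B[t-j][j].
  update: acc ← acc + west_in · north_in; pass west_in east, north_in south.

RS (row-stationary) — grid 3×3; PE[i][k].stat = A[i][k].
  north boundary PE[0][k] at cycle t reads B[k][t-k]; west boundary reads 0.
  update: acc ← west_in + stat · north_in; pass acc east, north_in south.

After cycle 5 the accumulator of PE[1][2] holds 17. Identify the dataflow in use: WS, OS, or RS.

dataflow = WS

Under WS (3×3), PE[1][2]:
  @0  [1,2]  acc 0  |  →0  ↓0
  @1  [1,2]  acc 0  |  →0  ↓0
  @2  [1,2]  acc 0  |  →0  ↓0
  @3  [1,2]  acc 52  |  →8  ↓52
  @4  [1,2]  acc 7  |  →1  ↓7
  @5  [1,2]  acc 17  |  →2  ↓17
Under OS (3×3), PE[1][2]:
  @0  [1,2]  acc 0  |  →0  ↓0
  @1  [1,2]  acc 0  |  →0  ↓0
  @2  [1,2]  acc 0  |  →0  ↓0
  @3  [1,2]  acc 1  |  →1  ↓1
  @4  [1,2]  acc 7  |  →1  ↓6
  @5  [1,2]  acc 19  |  →3  ↓4
Under RS (3×3), PE[1][2]:
  @0  [1,2]  acc 0  |  →0  ↓0
  @1  [1,2]  acc 0  |  →0  ↓0
  @2  [1,2]  acc 0  |  →0  ↓0
  @3  [1,2]  acc 12  |  →12  ↓2
  @4  [1,2]  acc 25  |  →25  ↓5
  @5  [1,2]  acc 19  |  →19  ↓4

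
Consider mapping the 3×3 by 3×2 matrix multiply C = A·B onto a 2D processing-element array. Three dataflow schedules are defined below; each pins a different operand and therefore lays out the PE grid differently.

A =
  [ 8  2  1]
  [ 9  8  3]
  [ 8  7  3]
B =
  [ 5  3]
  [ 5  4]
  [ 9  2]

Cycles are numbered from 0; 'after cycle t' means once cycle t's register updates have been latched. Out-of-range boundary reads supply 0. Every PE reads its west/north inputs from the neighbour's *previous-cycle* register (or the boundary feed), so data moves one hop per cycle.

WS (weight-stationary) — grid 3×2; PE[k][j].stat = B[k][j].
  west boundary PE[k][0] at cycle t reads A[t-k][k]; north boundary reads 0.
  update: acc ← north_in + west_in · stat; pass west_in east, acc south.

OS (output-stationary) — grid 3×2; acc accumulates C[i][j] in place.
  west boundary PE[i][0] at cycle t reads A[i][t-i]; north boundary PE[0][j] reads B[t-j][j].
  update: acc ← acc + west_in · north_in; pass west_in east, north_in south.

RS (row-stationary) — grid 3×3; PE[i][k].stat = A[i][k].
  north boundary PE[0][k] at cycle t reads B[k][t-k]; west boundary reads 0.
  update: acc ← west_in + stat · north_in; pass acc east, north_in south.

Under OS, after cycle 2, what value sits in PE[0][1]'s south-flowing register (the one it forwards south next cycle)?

Tracing OS — 3×2 array, target PE[0][1]:
  @0  [0,0]  acc 40  |  →8  ↓5
  @0  [0,1]  acc 0  |  →0  ↓0
  @1  [0,0]  acc 50  |  →2  ↓5
  @1  [0,1]  acc 24  |  →8  ↓3
  @2  [0,0]  acc 59  |  →1  ↓9
  @2  [0,1]  acc 32  |  →2  ↓4

register = 4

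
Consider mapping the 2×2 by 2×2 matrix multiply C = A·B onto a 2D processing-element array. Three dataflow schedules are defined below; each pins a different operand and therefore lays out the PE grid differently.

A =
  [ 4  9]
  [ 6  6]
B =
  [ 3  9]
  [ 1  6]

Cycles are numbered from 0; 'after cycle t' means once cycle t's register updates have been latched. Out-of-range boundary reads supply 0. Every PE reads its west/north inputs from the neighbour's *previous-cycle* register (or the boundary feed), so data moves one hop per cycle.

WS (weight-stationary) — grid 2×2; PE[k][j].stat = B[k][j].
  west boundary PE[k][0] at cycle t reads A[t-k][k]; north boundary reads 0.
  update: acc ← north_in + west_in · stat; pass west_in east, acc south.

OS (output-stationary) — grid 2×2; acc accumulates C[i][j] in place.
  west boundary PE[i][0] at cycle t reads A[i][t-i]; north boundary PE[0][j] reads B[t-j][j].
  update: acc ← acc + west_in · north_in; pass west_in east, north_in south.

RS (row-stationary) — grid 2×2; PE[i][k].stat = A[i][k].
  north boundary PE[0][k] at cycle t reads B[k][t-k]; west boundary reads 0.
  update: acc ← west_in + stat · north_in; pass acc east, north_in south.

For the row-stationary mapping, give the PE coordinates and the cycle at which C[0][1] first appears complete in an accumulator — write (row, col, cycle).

(row, col, cycle) = (0, 1, 2)

RS: C[0][1] accumulates in PE[0][1]:
  t=0 PE[0][1]: acc=0 h=0 v=0
  t=1 PE[0][1]: acc=21 h=21 v=1
  t=2 PE[0][1]: acc=90 h=90 v=6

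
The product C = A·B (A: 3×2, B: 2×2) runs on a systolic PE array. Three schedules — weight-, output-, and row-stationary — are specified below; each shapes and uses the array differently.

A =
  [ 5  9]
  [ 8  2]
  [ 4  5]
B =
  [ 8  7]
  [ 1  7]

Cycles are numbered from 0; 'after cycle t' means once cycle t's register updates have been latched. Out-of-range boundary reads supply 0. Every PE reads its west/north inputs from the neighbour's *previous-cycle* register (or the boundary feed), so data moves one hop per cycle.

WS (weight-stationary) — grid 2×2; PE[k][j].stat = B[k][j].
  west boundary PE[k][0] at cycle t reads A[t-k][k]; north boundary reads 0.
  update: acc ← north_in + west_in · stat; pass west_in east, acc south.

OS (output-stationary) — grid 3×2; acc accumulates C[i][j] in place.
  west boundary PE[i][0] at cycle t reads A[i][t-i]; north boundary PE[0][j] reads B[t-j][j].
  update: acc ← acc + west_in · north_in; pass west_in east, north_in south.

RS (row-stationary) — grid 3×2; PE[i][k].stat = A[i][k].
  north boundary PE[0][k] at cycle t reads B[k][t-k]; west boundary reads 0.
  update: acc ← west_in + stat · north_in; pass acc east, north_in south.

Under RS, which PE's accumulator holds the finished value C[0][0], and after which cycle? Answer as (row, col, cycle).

(row, col, cycle) = (0, 1, 1)

RS: C[0][0] accumulates in PE[0][1]:
  after 0 — PE[0][1] acc=0, pass-E 0, pass-S 0
  after 1 — PE[0][1] acc=49, pass-E 49, pass-S 1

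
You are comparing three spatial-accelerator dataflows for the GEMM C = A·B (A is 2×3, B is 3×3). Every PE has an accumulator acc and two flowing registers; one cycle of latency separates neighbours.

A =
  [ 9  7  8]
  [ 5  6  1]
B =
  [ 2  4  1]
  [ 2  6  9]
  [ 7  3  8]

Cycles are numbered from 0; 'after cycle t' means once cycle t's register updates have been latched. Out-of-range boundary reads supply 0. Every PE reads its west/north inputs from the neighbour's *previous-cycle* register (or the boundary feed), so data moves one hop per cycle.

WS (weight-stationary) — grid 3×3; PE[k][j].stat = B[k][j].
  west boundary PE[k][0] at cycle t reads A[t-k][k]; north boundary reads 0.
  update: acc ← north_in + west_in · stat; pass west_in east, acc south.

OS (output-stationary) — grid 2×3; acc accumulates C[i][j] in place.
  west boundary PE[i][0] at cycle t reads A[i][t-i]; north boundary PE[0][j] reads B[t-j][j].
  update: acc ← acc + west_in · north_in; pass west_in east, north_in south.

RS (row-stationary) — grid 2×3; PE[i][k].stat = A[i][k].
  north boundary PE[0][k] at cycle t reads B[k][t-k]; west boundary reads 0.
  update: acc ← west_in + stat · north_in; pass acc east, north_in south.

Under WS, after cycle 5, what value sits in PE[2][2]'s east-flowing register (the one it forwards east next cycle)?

Tracing WS — 3×3 array, target PE[2][2]:
  0: (1,2).acc=0  regs=<0,0>
  0: (2,1).acc=0  regs=<0,0>
  0: (2,2).acc=0  regs=<0,0>
  1: (1,2).acc=0  regs=<0,0>
  1: (2,1).acc=0  regs=<0,0>
  1: (2,2).acc=0  regs=<0,0>
  2: (1,2).acc=0  regs=<0,0>
  2: (2,1).acc=0  regs=<0,0>
  2: (2,2).acc=0  regs=<0,0>
  3: (1,2).acc=72  regs=<7,72>
  3: (2,1).acc=102  regs=<8,102>
  3: (2,2).acc=0  regs=<0,0>
  4: (1,2).acc=59  regs=<6,59>
  4: (2,1).acc=59  regs=<1,59>
  4: (2,2).acc=136  regs=<8,136>
  5: (1,2).acc=0  regs=<0,0>
  5: (2,1).acc=0  regs=<0,0>
  5: (2,2).acc=67  regs=<1,67>

register = 1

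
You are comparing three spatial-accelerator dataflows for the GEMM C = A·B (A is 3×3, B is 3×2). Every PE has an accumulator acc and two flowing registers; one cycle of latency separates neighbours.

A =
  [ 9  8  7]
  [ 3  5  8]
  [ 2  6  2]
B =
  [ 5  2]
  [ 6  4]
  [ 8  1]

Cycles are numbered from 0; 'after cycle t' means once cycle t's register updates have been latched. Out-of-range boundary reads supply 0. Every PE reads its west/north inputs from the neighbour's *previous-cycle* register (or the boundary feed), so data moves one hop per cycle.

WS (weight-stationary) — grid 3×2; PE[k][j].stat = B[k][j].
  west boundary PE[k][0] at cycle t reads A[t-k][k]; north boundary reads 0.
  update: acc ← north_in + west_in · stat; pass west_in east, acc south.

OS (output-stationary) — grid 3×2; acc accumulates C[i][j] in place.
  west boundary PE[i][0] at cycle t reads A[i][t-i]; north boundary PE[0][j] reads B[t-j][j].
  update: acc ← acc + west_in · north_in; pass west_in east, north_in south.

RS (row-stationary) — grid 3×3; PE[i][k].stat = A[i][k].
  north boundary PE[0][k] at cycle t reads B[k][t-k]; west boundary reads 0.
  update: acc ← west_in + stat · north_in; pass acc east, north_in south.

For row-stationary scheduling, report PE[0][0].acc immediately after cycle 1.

PE[0][0].acc = 18

RS on a 3×3 grid — tracing PE[0][0] and its feeders:
  t=0 PE[0][0]: acc=45 h=45 v=5
  t=1 PE[0][0]: acc=18 h=18 v=2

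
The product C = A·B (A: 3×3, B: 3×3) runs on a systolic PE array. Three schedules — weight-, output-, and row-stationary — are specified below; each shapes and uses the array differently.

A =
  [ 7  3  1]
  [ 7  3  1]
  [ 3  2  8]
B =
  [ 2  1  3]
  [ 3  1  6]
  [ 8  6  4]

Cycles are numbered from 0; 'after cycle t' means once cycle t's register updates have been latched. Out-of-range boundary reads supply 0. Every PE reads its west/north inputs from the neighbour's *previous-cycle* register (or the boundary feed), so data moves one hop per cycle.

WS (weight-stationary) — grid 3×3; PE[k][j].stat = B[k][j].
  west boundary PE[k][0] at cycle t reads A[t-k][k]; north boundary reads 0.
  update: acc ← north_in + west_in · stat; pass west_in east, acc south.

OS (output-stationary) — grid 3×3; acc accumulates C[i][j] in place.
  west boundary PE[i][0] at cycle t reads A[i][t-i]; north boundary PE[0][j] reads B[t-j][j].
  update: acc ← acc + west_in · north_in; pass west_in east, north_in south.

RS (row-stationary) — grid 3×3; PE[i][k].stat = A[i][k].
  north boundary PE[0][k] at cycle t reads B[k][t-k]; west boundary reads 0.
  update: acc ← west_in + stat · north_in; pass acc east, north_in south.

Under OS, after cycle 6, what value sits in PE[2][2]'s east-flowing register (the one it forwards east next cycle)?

Tracing OS — 3×3 array, target PE[2][2]:
  step 0 · PE1,2: acc=0; fwd→0 fwd↓0
  step 0 · PE2,1: acc=0; fwd→0 fwd↓0
  step 0 · PE2,2: acc=0; fwd→0 fwd↓0
  step 1 · PE1,2: acc=0; fwd→0 fwd↓0
  step 1 · PE2,1: acc=0; fwd→0 fwd↓0
  step 1 · PE2,2: acc=0; fwd→0 fwd↓0
  step 2 · PE1,2: acc=0; fwd→0 fwd↓0
  step 2 · PE2,1: acc=0; fwd→0 fwd↓0
  step 2 · PE2,2: acc=0; fwd→0 fwd↓0
  step 3 · PE1,2: acc=21; fwd→7 fwd↓3
  step 3 · PE2,1: acc=3; fwd→3 fwd↓1
  step 3 · PE2,2: acc=0; fwd→0 fwd↓0
  step 4 · PE1,2: acc=39; fwd→3 fwd↓6
  step 4 · PE2,1: acc=5; fwd→2 fwd↓1
  step 4 · PE2,2: acc=9; fwd→3 fwd↓3
  step 5 · PE1,2: acc=43; fwd→1 fwd↓4
  step 5 · PE2,1: acc=53; fwd→8 fwd↓6
  step 5 · PE2,2: acc=21; fwd→2 fwd↓6
  step 6 · PE1,2: acc=43; fwd→0 fwd↓0
  step 6 · PE2,1: acc=53; fwd→0 fwd↓0
  step 6 · PE2,2: acc=53; fwd→8 fwd↓4

register = 8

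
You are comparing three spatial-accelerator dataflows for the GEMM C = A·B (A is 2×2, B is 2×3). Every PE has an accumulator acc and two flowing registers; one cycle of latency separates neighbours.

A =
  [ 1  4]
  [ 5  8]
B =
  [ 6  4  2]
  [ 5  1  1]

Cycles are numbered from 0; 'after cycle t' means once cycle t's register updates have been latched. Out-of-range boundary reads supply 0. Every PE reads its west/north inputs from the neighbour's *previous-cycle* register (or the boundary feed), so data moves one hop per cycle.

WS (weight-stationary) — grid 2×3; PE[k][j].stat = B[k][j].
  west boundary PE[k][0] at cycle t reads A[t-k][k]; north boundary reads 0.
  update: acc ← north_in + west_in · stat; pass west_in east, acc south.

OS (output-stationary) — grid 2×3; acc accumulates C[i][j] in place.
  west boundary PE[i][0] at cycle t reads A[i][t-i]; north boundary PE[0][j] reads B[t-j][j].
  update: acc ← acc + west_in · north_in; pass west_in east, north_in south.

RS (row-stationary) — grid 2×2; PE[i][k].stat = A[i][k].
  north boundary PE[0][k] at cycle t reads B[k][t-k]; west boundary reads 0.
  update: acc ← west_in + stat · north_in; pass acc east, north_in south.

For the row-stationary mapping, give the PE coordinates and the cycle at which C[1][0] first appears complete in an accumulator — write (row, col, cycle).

(row, col, cycle) = (1, 1, 2)

RS — PE[1][1] is where C[1][0] collects:
  @0  [1,1]  acc 0  |  →0  ↓0
  @1  [1,1]  acc 0  |  →0  ↓0
  @2  [1,1]  acc 70  |  →70  ↓5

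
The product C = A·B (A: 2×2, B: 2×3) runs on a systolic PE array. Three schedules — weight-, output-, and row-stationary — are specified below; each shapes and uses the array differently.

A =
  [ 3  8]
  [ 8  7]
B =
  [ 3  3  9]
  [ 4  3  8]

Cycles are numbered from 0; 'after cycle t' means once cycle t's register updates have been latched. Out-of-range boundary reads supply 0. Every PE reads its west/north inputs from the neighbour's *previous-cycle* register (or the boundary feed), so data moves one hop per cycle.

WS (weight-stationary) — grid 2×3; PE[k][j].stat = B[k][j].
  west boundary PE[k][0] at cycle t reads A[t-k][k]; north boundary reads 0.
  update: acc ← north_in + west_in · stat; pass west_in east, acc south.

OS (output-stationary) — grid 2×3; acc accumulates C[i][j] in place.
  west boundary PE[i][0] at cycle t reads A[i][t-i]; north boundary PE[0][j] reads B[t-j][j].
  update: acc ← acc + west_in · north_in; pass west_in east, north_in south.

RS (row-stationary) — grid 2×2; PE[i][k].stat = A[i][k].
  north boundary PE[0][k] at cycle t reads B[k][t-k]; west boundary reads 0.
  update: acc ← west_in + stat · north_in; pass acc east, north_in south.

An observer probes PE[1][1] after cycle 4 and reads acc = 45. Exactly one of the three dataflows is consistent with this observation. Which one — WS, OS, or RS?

WS [2×3] PE[1][1] across cycles:
  after 0 — PE[1][1] acc=0, pass-E 0, pass-S 0
  after 1 — PE[1][1] acc=0, pass-E 0, pass-S 0
  after 2 — PE[1][1] acc=33, pass-E 8, pass-S 33
  after 3 — PE[1][1] acc=45, pass-E 7, pass-S 45
  after 4 — PE[1][1] acc=0, pass-E 0, pass-S 0
OS [2×3] PE[1][1] across cycles:
  after 0 — PE[1][1] acc=0, pass-E 0, pass-S 0
  after 1 — PE[1][1] acc=0, pass-E 0, pass-S 0
  after 2 — PE[1][1] acc=24, pass-E 8, pass-S 3
  after 3 — PE[1][1] acc=45, pass-E 7, pass-S 3
  after 4 — PE[1][1] acc=45, pass-E 0, pass-S 0
RS [2×2] PE[1][1] across cycles:
  after 0 — PE[1][1] acc=0, pass-E 0, pass-S 0
  after 1 — PE[1][1] acc=0, pass-E 0, pass-S 0
  after 2 — PE[1][1] acc=52, pass-E 52, pass-S 4
  after 3 — PE[1][1] acc=45, pass-E 45, pass-S 3
  after 4 — PE[1][1] acc=128, pass-E 128, pass-S 8

dataflow = OS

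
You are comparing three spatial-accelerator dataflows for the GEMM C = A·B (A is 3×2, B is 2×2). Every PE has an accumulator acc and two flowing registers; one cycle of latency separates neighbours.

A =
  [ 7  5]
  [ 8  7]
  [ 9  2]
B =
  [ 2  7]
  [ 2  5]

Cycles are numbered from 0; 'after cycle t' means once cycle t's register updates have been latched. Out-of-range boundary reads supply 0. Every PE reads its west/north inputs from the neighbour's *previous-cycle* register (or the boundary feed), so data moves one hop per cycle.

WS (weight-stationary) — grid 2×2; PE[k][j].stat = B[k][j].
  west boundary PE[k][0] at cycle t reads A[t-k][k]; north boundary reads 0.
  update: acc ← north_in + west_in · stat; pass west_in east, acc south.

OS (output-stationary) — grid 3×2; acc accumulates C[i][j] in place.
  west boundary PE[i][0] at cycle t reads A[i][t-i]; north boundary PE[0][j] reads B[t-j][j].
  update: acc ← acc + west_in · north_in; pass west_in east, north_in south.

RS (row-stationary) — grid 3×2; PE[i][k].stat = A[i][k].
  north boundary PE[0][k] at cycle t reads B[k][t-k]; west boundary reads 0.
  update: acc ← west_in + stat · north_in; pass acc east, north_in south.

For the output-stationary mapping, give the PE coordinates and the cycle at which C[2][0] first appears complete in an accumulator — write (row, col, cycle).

OS: C[2][0] accumulates in PE[2][0]:
  [0] (2,0) acc=0 (h:0 v:0)
  [1] (2,0) acc=0 (h:0 v:0)
  [2] (2,0) acc=18 (h:9 v:2)
  [3] (2,0) acc=22 (h:2 v:2)

(row, col, cycle) = (2, 0, 3)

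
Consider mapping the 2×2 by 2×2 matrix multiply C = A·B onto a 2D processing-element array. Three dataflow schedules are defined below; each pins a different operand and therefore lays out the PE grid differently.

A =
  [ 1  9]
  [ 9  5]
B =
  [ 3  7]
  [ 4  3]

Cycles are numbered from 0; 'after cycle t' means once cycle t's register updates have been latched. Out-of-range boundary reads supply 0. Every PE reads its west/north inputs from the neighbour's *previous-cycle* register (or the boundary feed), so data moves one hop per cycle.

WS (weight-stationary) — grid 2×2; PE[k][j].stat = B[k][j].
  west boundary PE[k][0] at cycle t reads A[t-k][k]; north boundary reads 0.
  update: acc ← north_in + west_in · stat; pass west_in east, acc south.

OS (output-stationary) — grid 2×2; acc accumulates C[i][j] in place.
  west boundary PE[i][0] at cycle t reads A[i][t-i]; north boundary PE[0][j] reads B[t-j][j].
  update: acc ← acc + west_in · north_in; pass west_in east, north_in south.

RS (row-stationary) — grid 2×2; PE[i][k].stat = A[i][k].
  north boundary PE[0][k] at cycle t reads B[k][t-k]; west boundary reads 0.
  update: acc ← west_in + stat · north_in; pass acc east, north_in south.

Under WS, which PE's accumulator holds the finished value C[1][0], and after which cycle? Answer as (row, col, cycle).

(row, col, cycle) = (1, 0, 2)

WS — PE[1][0] is where C[1][0] collects:
  t=0 PE[1][0]: acc=0 h=0 v=0
  t=1 PE[1][0]: acc=39 h=9 v=39
  t=2 PE[1][0]: acc=47 h=5 v=47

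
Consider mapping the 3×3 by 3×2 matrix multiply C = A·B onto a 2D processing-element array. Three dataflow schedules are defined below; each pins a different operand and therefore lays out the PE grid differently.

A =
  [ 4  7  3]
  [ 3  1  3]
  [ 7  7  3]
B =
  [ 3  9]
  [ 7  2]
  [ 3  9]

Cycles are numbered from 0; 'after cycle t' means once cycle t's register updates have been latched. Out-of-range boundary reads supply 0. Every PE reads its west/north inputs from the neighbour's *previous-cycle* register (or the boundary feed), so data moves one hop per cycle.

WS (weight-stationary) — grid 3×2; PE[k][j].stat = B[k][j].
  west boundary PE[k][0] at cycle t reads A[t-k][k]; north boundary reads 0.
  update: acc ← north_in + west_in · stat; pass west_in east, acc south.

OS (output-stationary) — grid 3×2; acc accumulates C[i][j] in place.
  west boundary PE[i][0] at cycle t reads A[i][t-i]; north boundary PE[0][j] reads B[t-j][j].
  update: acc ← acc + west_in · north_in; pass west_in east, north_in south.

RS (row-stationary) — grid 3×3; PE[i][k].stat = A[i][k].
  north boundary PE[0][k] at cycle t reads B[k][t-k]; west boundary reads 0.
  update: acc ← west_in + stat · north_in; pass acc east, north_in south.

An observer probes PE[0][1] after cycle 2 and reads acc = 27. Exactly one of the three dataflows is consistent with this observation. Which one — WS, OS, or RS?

WS (3×2 grid), PE[0][1]:
  c0 r0c1: 0 / 0 / 0
  c1 r0c1: 36 / 4 / 36
  c2 r0c1: 27 / 3 / 27
OS (3×2 grid), PE[0][1]:
  c0 r0c1: 0 / 0 / 0
  c1 r0c1: 36 / 4 / 9
  c2 r0c1: 50 / 7 / 2
RS (3×3 grid), PE[0][1]:
  c0 r0c1: 0 / 0 / 0
  c1 r0c1: 61 / 61 / 7
  c2 r0c1: 50 / 50 / 2

dataflow = WS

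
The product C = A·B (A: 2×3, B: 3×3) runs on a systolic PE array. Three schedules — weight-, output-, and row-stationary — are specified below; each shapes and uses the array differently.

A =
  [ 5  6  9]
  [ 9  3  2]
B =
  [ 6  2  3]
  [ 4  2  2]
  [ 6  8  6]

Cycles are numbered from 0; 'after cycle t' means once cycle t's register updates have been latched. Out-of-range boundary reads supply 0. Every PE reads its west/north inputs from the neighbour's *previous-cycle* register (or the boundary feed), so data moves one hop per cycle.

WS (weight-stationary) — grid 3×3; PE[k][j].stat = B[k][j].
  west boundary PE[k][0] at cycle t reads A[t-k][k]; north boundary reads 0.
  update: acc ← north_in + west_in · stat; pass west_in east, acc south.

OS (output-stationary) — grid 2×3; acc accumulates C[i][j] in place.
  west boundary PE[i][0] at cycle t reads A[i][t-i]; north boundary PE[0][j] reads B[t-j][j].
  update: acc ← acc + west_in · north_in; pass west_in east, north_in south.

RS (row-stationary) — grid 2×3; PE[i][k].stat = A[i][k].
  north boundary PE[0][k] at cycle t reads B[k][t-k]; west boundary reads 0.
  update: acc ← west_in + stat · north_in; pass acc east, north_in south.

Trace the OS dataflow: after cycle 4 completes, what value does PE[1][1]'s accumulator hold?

PE[1][1].acc = 40

OS on a 2×3 grid — tracing PE[1][1] and its feeders:
  t=0 PE[0][1]: acc=0 h=0 v=0
  t=0 PE[1][0]: acc=0 h=0 v=0
  t=0 PE[1][1]: acc=0 h=0 v=0
  t=1 PE[0][1]: acc=10 h=5 v=2
  t=1 PE[1][0]: acc=54 h=9 v=6
  t=1 PE[1][1]: acc=0 h=0 v=0
  t=2 PE[0][1]: acc=22 h=6 v=2
  t=2 PE[1][0]: acc=66 h=3 v=4
  t=2 PE[1][1]: acc=18 h=9 v=2
  t=3 PE[0][1]: acc=94 h=9 v=8
  t=3 PE[1][0]: acc=78 h=2 v=6
  t=3 PE[1][1]: acc=24 h=3 v=2
  t=4 PE[0][1]: acc=94 h=0 v=0
  t=4 PE[1][0]: acc=78 h=0 v=0
  t=4 PE[1][1]: acc=40 h=2 v=8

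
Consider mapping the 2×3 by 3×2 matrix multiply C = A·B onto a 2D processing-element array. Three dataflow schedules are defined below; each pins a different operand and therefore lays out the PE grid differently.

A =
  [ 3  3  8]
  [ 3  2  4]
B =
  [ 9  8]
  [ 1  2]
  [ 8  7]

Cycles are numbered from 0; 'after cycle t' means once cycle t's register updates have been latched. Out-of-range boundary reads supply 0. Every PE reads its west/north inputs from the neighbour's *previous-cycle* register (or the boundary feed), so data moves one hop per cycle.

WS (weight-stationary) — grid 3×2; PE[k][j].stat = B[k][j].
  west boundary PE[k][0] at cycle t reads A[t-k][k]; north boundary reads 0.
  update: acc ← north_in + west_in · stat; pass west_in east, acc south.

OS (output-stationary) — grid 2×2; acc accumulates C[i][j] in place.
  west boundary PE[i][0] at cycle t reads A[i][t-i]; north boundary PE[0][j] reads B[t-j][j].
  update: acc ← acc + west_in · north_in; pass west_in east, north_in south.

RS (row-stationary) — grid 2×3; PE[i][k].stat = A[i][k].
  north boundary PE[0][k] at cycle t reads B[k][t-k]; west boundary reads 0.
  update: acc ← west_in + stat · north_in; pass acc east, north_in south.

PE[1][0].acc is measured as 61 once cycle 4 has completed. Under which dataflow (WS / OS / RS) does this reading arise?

Under WS (3×2), PE[1][0]:
  @0  [1,0]  acc 0  |  →0  ↓0
  @1  [1,0]  acc 30  |  →3  ↓30
  @2  [1,0]  acc 29  |  →2  ↓29
  @3  [1,0]  acc 0  |  →0  ↓0
  @4  [1,0]  acc 0  |  →0  ↓0
Under OS (2×2), PE[1][0]:
  @0  [1,0]  acc 0  |  →0  ↓0
  @1  [1,0]  acc 27  |  →3  ↓9
  @2  [1,0]  acc 29  |  →2  ↓1
  @3  [1,0]  acc 61  |  →4  ↓8
  @4  [1,0]  acc 61  |  →0  ↓0
Under RS (2×3), PE[1][0]:
  @0  [1,0]  acc 0  |  →0  ↓0
  @1  [1,0]  acc 27  |  →27  ↓9
  @2  [1,0]  acc 24  |  →24  ↓8
  @3  [1,0]  acc 0  |  →0  ↓0
  @4  [1,0]  acc 0  |  →0  ↓0

dataflow = OS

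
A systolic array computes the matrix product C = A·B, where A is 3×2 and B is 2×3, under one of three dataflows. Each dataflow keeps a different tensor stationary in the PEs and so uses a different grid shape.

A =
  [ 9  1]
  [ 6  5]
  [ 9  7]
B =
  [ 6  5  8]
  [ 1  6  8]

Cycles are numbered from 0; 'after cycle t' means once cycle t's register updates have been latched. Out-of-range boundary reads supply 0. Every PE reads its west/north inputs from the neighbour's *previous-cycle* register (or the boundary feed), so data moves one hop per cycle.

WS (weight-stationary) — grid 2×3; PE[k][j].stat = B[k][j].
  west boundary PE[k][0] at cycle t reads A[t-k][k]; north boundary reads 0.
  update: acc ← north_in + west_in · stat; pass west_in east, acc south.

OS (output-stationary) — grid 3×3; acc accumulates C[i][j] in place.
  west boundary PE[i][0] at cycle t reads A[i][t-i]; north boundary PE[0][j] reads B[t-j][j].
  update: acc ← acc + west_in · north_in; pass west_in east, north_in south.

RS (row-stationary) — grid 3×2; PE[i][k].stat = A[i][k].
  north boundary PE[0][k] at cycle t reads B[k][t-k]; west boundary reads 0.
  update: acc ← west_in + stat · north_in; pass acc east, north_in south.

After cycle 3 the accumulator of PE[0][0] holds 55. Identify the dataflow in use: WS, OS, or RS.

dataflow = OS

WS [2×3] PE[0][0] across cycles:
  cycle 0: PE[0][0] → acc 54, east 9, south 54
  cycle 1: PE[0][0] → acc 36, east 6, south 36
  cycle 2: PE[0][0] → acc 54, east 9, south 54
  cycle 3: PE[0][0] → acc 0, east 0, south 0
OS [3×3] PE[0][0] across cycles:
  cycle 0: PE[0][0] → acc 54, east 9, south 6
  cycle 1: PE[0][0] → acc 55, east 1, south 1
  cycle 2: PE[0][0] → acc 55, east 0, south 0
  cycle 3: PE[0][0] → acc 55, east 0, south 0
RS [3×2] PE[0][0] across cycles:
  cycle 0: PE[0][0] → acc 54, east 54, south 6
  cycle 1: PE[0][0] → acc 45, east 45, south 5
  cycle 2: PE[0][0] → acc 72, east 72, south 8
  cycle 3: PE[0][0] → acc 0, east 0, south 0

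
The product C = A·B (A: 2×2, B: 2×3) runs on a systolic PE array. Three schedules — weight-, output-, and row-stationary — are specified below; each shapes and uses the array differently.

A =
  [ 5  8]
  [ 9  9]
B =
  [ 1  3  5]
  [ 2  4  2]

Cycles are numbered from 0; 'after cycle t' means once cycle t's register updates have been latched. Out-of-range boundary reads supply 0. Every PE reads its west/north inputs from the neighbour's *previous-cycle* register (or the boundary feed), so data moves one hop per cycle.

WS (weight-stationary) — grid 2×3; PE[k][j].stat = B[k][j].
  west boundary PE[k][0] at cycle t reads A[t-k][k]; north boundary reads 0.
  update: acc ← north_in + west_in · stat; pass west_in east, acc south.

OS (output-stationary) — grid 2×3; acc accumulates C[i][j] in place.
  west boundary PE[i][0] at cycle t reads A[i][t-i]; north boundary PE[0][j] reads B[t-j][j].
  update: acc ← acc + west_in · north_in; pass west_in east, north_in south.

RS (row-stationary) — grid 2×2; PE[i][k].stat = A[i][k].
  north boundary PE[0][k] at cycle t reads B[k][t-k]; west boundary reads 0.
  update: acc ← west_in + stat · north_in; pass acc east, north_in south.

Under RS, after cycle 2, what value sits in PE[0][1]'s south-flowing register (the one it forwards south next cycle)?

RS on a 2×2 grid — tracing PE[0][1] and its feeders:
  step 0 · PE0,0: acc=5; fwd→5 fwd↓1
  step 0 · PE0,1: acc=0; fwd→0 fwd↓0
  step 1 · PE0,0: acc=15; fwd→15 fwd↓3
  step 1 · PE0,1: acc=21; fwd→21 fwd↓2
  step 2 · PE0,0: acc=25; fwd→25 fwd↓5
  step 2 · PE0,1: acc=47; fwd→47 fwd↓4

register = 4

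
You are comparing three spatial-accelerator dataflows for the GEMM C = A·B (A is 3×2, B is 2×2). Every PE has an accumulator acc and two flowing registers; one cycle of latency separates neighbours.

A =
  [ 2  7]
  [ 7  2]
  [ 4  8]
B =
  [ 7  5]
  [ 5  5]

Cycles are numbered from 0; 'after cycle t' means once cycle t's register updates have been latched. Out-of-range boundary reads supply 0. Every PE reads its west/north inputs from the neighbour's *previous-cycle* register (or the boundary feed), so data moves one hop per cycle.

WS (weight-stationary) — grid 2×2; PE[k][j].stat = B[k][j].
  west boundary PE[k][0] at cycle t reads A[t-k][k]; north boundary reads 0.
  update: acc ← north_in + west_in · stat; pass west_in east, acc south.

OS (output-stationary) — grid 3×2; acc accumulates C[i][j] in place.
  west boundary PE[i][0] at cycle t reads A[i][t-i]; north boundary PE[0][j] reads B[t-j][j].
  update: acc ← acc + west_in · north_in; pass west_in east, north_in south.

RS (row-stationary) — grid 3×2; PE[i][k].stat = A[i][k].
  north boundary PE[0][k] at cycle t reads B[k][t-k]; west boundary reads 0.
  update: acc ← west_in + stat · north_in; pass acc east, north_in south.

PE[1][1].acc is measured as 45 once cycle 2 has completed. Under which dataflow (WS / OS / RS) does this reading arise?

dataflow = WS

— WS: 2×2; PE[1][1] trace:
  [0] (1,1) acc=0 (h:0 v:0)
  [1] (1,1) acc=0 (h:0 v:0)
  [2] (1,1) acc=45 (h:7 v:45)
— OS: 3×2; PE[1][1] trace:
  [0] (1,1) acc=0 (h:0 v:0)
  [1] (1,1) acc=0 (h:0 v:0)
  [2] (1,1) acc=35 (h:7 v:5)
— RS: 3×2; PE[1][1] trace:
  [0] (1,1) acc=0 (h:0 v:0)
  [1] (1,1) acc=0 (h:0 v:0)
  [2] (1,1) acc=59 (h:59 v:5)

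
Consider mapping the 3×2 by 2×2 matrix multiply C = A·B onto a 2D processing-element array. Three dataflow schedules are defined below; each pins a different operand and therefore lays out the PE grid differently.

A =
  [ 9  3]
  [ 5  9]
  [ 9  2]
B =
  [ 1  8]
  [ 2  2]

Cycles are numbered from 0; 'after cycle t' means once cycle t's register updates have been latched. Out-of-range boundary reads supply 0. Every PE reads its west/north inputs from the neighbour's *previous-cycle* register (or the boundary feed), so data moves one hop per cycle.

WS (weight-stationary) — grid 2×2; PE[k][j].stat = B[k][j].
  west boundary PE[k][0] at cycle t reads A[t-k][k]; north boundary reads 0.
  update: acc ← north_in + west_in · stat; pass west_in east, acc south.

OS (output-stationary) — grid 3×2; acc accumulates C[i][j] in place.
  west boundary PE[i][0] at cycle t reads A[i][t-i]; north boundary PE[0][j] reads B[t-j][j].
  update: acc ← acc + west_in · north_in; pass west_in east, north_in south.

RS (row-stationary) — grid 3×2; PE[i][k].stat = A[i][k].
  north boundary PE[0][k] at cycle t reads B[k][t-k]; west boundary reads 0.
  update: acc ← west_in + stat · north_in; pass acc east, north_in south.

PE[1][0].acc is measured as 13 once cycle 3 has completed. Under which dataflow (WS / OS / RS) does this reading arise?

Under WS (2×2), PE[1][0]:
  c0 r1c0: 0 / 0 / 0
  c1 r1c0: 15 / 3 / 15
  c2 r1c0: 23 / 9 / 23
  c3 r1c0: 13 / 2 / 13
Under OS (3×2), PE[1][0]:
  c0 r1c0: 0 / 0 / 0
  c1 r1c0: 5 / 5 / 1
  c2 r1c0: 23 / 9 / 2
  c3 r1c0: 23 / 0 / 0
Under RS (3×2), PE[1][0]:
  c0 r1c0: 0 / 0 / 0
  c1 r1c0: 5 / 5 / 1
  c2 r1c0: 40 / 40 / 8
  c3 r1c0: 0 / 0 / 0

dataflow = WS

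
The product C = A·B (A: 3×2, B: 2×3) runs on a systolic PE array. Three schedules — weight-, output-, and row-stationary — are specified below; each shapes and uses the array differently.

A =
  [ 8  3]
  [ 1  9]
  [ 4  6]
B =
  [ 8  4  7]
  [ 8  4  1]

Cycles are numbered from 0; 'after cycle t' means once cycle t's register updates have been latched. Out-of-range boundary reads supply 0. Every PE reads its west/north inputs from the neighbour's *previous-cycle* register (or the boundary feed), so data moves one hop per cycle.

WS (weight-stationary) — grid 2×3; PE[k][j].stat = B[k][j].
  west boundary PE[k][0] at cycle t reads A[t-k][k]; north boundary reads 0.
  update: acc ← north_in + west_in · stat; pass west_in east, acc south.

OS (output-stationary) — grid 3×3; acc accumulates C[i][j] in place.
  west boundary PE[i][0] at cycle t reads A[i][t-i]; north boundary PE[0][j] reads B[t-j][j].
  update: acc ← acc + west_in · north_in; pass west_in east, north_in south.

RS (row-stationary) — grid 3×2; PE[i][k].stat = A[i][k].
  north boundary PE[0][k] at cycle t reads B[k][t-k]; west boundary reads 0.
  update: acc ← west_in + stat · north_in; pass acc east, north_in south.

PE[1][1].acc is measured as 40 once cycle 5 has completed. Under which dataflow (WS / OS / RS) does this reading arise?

dataflow = OS

— WS: 2×3; PE[1][1] trace:
  [0] (1,1) acc=0 (h:0 v:0)
  [1] (1,1) acc=0 (h:0 v:0)
  [2] (1,1) acc=44 (h:3 v:44)
  [3] (1,1) acc=40 (h:9 v:40)
  [4] (1,1) acc=40 (h:6 v:40)
  [5] (1,1) acc=0 (h:0 v:0)
— OS: 3×3; PE[1][1] trace:
  [0] (1,1) acc=0 (h:0 v:0)
  [1] (1,1) acc=0 (h:0 v:0)
  [2] (1,1) acc=4 (h:1 v:4)
  [3] (1,1) acc=40 (h:9 v:4)
  [4] (1,1) acc=40 (h:0 v:0)
  [5] (1,1) acc=40 (h:0 v:0)
— RS: 3×2; PE[1][1] trace:
  [0] (1,1) acc=0 (h:0 v:0)
  [1] (1,1) acc=0 (h:0 v:0)
  [2] (1,1) acc=80 (h:80 v:8)
  [3] (1,1) acc=40 (h:40 v:4)
  [4] (1,1) acc=16 (h:16 v:1)
  [5] (1,1) acc=0 (h:0 v:0)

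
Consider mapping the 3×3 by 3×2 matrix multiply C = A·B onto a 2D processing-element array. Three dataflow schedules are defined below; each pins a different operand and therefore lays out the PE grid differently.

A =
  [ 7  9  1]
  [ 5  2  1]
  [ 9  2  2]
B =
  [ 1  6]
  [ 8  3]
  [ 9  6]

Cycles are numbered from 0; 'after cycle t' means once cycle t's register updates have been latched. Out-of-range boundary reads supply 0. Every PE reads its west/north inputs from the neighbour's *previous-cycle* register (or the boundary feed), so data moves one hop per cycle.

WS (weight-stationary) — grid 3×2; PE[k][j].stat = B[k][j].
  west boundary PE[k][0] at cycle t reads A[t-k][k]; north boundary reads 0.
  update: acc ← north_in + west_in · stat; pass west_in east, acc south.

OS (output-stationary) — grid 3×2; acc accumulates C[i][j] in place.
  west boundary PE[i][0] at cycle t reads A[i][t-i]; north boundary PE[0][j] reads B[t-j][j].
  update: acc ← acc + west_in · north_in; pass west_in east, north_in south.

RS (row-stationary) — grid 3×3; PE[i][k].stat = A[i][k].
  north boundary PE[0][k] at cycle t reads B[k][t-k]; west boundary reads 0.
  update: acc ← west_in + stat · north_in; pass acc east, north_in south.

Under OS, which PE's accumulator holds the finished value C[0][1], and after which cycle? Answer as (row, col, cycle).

OS: C[0][1] accumulates in PE[0][1]:
  0: (0,1).acc=0  regs=<0,0>
  1: (0,1).acc=42  regs=<7,6>
  2: (0,1).acc=69  regs=<9,3>
  3: (0,1).acc=75  regs=<1,6>

(row, col, cycle) = (0, 1, 3)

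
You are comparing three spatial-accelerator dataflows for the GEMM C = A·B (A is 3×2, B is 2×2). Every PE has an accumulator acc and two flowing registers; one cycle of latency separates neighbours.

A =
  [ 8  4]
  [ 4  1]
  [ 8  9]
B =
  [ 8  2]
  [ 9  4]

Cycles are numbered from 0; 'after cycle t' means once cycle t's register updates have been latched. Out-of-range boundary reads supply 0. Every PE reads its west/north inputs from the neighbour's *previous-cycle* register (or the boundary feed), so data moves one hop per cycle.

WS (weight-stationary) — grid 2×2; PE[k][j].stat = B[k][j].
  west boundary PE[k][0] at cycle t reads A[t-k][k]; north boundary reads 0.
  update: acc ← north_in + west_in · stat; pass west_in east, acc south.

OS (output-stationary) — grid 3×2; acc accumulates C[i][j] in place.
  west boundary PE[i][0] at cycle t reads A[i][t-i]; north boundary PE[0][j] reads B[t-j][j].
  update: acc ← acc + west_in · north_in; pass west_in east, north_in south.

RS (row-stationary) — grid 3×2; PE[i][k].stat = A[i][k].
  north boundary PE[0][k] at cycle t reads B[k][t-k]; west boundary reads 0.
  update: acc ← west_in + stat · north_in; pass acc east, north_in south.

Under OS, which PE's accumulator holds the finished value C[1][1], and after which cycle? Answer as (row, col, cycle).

(row, col, cycle) = (1, 1, 3)

OS: C[1][1] accumulates in PE[1][1]:
  0: (1,1).acc=0  regs=<0,0>
  1: (1,1).acc=0  regs=<0,0>
  2: (1,1).acc=8  regs=<4,2>
  3: (1,1).acc=12  regs=<1,4>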